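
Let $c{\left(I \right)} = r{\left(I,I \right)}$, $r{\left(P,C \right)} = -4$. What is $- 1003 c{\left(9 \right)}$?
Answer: $4012$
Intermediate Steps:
$c{\left(I \right)} = -4$
$- 1003 c{\left(9 \right)} = \left(-1003\right) \left(-4\right) = 4012$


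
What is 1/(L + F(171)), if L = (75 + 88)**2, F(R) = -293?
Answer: 1/26276 ≈ 3.8058e-5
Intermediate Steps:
L = 26569 (L = 163**2 = 26569)
1/(L + F(171)) = 1/(26569 - 293) = 1/26276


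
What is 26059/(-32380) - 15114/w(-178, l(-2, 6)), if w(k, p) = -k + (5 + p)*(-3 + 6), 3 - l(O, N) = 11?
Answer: -493795291/5472220 ≈ -90.237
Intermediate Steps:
l(O, N) = -8 (l(O, N) = 3 - 1*11 = 3 - 11 = -8)
w(k, p) = 15 - k + 3*p (w(k, p) = -k + (5 + p)*3 = -k + (15 + 3*p) = 15 - k + 3*p)
26059/(-32380) - 15114/w(-178, l(-2, 6)) = 26059/(-32380) - 15114/(15 - 1*(-178) + 3*(-8)) = 26059*(-1/32380) - 15114/(15 + 178 - 24) = -26059/32380 - 15114/169 = -493795291/5472220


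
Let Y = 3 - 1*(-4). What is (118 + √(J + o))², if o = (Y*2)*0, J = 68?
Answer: 13992 + 472*√17 ≈ 15938.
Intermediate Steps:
Y = 7 (Y = 3 + 4 = 7)
o = 0 (o = (7*2)*0 = 14*0 = 0)
(118 + √(J + o))² = (118 + √(68 + 0))² = (118 + √68)² = (118 + 2*√17)²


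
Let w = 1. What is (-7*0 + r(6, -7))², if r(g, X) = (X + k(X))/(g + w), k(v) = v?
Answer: 4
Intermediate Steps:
r(g, X) = 2*X/(1 + g) (r(g, X) = (X + X)/(g + 1) = (2*X)/(1 + g) = 2*X/(1 + g))
(-7*0 + r(6, -7))² = (-7*0 + 2*(-7)/(1 + 6))² = (0 + 2*(-7)/7)² = (0 + 2*(-7)*(⅐))² = (0 - 2)² = (-2)² = 4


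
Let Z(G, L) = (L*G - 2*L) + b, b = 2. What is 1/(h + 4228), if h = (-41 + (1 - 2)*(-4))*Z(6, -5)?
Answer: 1/4894 ≈ 0.00020433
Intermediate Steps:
Z(G, L) = 2 - 2*L + G*L (Z(G, L) = (L*G - 2*L) + 2 = (G*L - 2*L) + 2 = (-2*L + G*L) + 2 = 2 - 2*L + G*L)
h = 666 (h = (-41 + (1 - 2)*(-4))*(2 - 2*(-5) + 6*(-5)) = (-41 - 1*(-4))*(2 + 10 - 30) = (-41 + 4)*(-18) = -37*(-18) = 666)
1/(h + 4228) = 1/(666 + 4228) = 1/4894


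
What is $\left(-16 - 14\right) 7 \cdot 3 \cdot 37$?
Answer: $-23310$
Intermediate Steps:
$\left(-16 - 14\right) 7 \cdot 3 \cdot 37 = \left(-16 - 14\right) 21 \cdot 37 = \left(-30\right) 21 \cdot 37 = \left(-630\right) 37 = -23310$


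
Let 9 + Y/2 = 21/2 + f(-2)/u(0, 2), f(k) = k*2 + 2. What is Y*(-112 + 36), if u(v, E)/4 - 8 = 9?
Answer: -3800/17 ≈ -223.53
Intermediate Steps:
f(k) = 2 + 2*k (f(k) = 2*k + 2 = 2 + 2*k)
u(v, E) = 68 (u(v, E) = 32 + 4*9 = 32 + 36 = 68)
Y = 50/17 (Y = -18 + 2*(21/2 + (2 + 2*(-2))/68) = -18 + 2*(21*(½) + (2 - 4)*(1/68)) = -18 + 2*(21/2 - 2*1/68) = -18 + 2*(21/2 - 1/34) = -18 + 2*(178/17) = -18 + 356/17 = 50/17 ≈ 2.9412)
Y*(-112 + 36) = 50*(-112 + 36)/17 = (50/17)*(-76) = -3800/17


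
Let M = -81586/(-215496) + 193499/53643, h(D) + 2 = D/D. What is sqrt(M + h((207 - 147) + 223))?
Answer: sqrt(307860677615171257)/321106998 ≈ 1.7279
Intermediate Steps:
h(D) = -1 (h(D) = -2 + D/D = -2 + 1 = -1)
M = 7679129717/1926641988 (M = -81586*(-1/215496) + 193499*(1/53643) = 40793/107748 + 193499/53643 = 7679129717/1926641988 ≈ 3.9858)
sqrt(M + h((207 - 147) + 223)) = sqrt(7679129717/1926641988 - 1) = sqrt(5752487729/1926641988) = sqrt(307860677615171257)/321106998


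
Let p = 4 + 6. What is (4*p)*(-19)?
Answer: -760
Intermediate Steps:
p = 10
(4*p)*(-19) = (4*10)*(-19) = 40*(-19) = -760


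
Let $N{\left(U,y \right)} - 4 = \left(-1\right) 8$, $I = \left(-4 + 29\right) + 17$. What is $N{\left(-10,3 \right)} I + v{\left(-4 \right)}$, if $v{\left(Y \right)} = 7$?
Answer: $-161$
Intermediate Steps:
$I = 42$ ($I = 25 + 17 = 42$)
$N{\left(U,y \right)} = -4$ ($N{\left(U,y \right)} = 4 - 8 = -4$)
$N{\left(-10,3 \right)} I + v{\left(-4 \right)} = \left(-4\right) 42 + 7 = -168 + 7 = -161$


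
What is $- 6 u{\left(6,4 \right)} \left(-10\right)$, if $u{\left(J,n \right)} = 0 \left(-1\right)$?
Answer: $0$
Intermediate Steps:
$u{\left(J,n \right)} = 0$
$- 6 u{\left(6,4 \right)} \left(-10\right) = \left(-6\right) 0 \left(-10\right) = 0 \left(-10\right) = 0$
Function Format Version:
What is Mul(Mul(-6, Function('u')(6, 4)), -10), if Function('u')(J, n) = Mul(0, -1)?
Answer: 0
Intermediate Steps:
Function('u')(J, n) = 0
Mul(Mul(-6, Function('u')(6, 4)), -10) = Mul(Mul(-6, 0), -10) = Mul(0, -10) = 0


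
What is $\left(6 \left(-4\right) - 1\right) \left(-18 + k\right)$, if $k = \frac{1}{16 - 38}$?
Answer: $\frac{9925}{22} \approx 451.14$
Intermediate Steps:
$k = - \frac{1}{22}$ ($k = \frac{1}{-22} = - \frac{1}{22} \approx -0.045455$)
$\left(6 \left(-4\right) - 1\right) \left(-18 + k\right) = \left(6 \left(-4\right) - 1\right) \left(-18 - \frac{1}{22}\right) = \left(-24 - 1\right) \left(- \frac{397}{22}\right) = \left(-25\right) \left(- \frac{397}{22}\right) = \frac{9925}{22}$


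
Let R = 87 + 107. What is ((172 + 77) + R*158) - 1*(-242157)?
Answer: 273058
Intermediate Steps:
R = 194
((172 + 77) + R*158) - 1*(-242157) = ((172 + 77) + 194*158) - 1*(-242157) = (249 + 30652) + 242157 = 30901 + 242157 = 273058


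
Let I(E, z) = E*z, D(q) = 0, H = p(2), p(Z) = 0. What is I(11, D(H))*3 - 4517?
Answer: -4517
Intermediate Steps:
H = 0
I(11, D(H))*3 - 4517 = (11*0)*3 - 4517 = 0*3 - 4517 = 0 - 4517 = -4517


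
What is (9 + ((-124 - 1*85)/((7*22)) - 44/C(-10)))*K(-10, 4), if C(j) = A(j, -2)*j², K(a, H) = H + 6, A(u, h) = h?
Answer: 2752/35 ≈ 78.629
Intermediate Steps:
K(a, H) = 6 + H
C(j) = -2*j²
(9 + ((-124 - 1*85)/((7*22)) - 44/C(-10)))*K(-10, 4) = (9 + ((-124 - 1*85)/((7*22)) - 44/((-2*(-10)²))))*(6 + 4) = (9 + ((-124 - 85)/154 - 44/((-2*100))))*10 = (9 + (-209*1/154 - 44/(-200)))*10 = (9 + (-19/14 - 44*(-1/200)))*10 = (9 + (-19/14 + 11/50))*10 = (9 - 199/175)*10 = (1376/175)*10 = 2752/35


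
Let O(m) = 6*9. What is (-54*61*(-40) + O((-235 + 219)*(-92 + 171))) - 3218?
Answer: 128596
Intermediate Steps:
O(m) = 54
(-54*61*(-40) + O((-235 + 219)*(-92 + 171))) - 3218 = (-54*61*(-40) + 54) - 3218 = (-3294*(-40) + 54) - 3218 = (131760 + 54) - 3218 = 131814 - 3218 = 128596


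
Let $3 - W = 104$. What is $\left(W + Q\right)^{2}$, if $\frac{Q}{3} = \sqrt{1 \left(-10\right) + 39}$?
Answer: $10462 - 606 \sqrt{29} \approx 7198.6$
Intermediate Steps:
$W = -101$ ($W = 3 - 104 = -101$)
$Q = 3 \sqrt{29}$ ($Q = 3 \sqrt{1 \left(-10\right) + 39} = 3 \sqrt{-10 + 39} = 3 \sqrt{29} \approx 16.155$)
$\left(W + Q\right)^{2} = \left(-101 + 3 \sqrt{29}\right)^{2}$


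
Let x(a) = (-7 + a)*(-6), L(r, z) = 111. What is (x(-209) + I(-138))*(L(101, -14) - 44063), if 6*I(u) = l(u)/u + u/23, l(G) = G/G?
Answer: -11781981892/207 ≈ -5.6918e+7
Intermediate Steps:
l(G) = 1
I(u) = 1/(6*u) + u/138 (I(u) = (1/u + u/23)/6 = 1/(6*u) + u/138)
x(a) = 42 - 6*a
(x(-209) + I(-138))*(L(101, -14) - 44063) = ((42 - 6*(-209)) + (1/138)*(23 + (-138)²)/(-138))*(111 - 44063) = ((42 + 1254) + (1/138)*(-1/138)*(23 + 19044))*(-43952) = (1296 + (1/138)*(-1/138)*19067)*(-43952) = (1296 - 829/828)*(-43952) = (1072259/828)*(-43952) = -11781981892/207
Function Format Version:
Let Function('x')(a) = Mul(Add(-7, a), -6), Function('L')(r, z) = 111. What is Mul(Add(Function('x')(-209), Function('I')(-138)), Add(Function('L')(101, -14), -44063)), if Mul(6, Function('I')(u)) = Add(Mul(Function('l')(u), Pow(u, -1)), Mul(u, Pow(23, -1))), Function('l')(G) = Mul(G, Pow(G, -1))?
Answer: Rational(-11781981892, 207) ≈ -5.6918e+7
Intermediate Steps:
Function('l')(G) = 1
Function('I')(u) = Add(Mul(Rational(1, 6), Pow(u, -1)), Mul(Rational(1, 138), u)) (Function('I')(u) = Mul(Rational(1, 6), Add(Mul(1, Pow(u, -1)), Mul(u, Pow(23, -1)))) = Mul(Rational(1, 6), Add(Pow(u, -1), Mul(u, Rational(1, 23)))) = Mul(Rational(1, 6), Add(Pow(u, -1), Mul(Rational(1, 23), u))) = Add(Mul(Rational(1, 6), Pow(u, -1)), Mul(Rational(1, 138), u)))
Function('x')(a) = Add(42, Mul(-6, a))
Mul(Add(Function('x')(-209), Function('I')(-138)), Add(Function('L')(101, -14), -44063)) = Mul(Add(Add(42, Mul(-6, -209)), Mul(Rational(1, 138), Pow(-138, -1), Add(23, Pow(-138, 2)))), Add(111, -44063)) = Mul(Add(Add(42, 1254), Mul(Rational(1, 138), Rational(-1, 138), Add(23, 19044))), -43952) = Mul(Add(1296, Mul(Rational(1, 138), Rational(-1, 138), 19067)), -43952) = Mul(Add(1296, Rational(-829, 828)), -43952) = Mul(Rational(1072259, 828), -43952) = Rational(-11781981892, 207)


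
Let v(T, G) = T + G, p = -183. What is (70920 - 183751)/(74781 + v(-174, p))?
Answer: -112831/74424 ≈ -1.5161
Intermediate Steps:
v(T, G) = G + T
(70920 - 183751)/(74781 + v(-174, p)) = (70920 - 183751)/(74781 + (-183 - 174)) = -112831/(74781 - 357) = -112831/74424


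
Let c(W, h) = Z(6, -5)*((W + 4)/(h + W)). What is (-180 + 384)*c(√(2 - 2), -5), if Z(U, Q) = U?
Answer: -4896/5 ≈ -979.20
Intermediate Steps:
c(W, h) = 6*(4 + W)/(W + h) (c(W, h) = 6*((W + 4)/(h + W)) = 6*((4 + W)/(W + h)) = 6*(4 + W)/(W + h))
(-180 + 384)*c(√(2 - 2), -5) = (-180 + 384)*(6*(4 + √(2 - 2))/(√(2 - 2) - 5)) = 204*(6*(4 + √0)/(√0 - 5)) = 204*(6*(4 + 0)/(0 - 5)) = 204*(6*4/(-5)) = 204*(6*(-⅕)*4) = 204*(-24/5) = -4896/5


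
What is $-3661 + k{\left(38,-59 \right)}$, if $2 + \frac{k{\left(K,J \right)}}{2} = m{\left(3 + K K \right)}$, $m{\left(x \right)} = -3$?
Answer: $-3671$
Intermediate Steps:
$k{\left(K,J \right)} = -10$ ($k{\left(K,J \right)} = -4 + 2 \left(-3\right) = -4 - 6 = -10$)
$-3661 + k{\left(38,-59 \right)} = -3661 - 10 = -3671$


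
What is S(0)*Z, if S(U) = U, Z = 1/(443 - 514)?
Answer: 0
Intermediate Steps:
Z = -1/71 (Z = 1/(-71) = -1/71 ≈ -0.014085)
S(0)*Z = 0*(-1/71) = 0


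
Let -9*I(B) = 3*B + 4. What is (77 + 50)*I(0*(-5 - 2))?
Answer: -508/9 ≈ -56.444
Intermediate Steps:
I(B) = -4/9 - B/3 (I(B) = -(3*B + 4)/9 = -(4 + 3*B)/9 = -4/9 - B/3)
(77 + 50)*I(0*(-5 - 2)) = (77 + 50)*(-4/9 - 0*(-5 - 2)) = 127*(-4/9 - 0*(-7)) = 127*(-4/9 - ⅓*0) = 127*(-4/9 + 0) = 127*(-4/9) = -508/9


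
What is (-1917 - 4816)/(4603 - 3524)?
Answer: -6733/1079 ≈ -6.2400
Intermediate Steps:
(-1917 - 4816)/(4603 - 3524) = -6733/1079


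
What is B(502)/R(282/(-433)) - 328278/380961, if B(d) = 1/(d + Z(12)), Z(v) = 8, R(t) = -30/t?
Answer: -13424083279/15579188450 ≈ -0.86167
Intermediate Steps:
B(d) = 1/(8 + d) (B(d) = 1/(d + 8) = 1/(8 + d))
B(502)/R(282/(-433)) - 328278/380961 = 1/((8 + 502)*((-30/(282/(-433))))) - 328278/380961 = 1/(510*((-30/(282*(-1/433))))) - 328278*1/380961 = 1/(510*((-30/(-282/433)))) - 109426/126987 = 1/(510*((-30*(-433/282)))) - 109426/126987 = 1/(510*(2165/47)) - 109426/126987 = (1/510)*(47/2165) - 109426/126987 = 47/1104150 - 109426/126987 = -13424083279/15579188450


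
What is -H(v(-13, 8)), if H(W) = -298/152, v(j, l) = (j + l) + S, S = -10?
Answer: 149/76 ≈ 1.9605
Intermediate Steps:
v(j, l) = -10 + j + l (v(j, l) = (j + l) - 10 = -10 + j + l)
H(W) = -149/76 (H(W) = -298*1/152 = -149/76)
-H(v(-13, 8)) = -1*(-149/76) = 149/76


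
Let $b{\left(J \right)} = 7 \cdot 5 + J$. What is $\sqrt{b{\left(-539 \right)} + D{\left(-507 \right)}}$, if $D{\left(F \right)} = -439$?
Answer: $i \sqrt{943} \approx 30.708 i$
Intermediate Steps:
$b{\left(J \right)} = 35 + J$
$\sqrt{b{\left(-539 \right)} + D{\left(-507 \right)}} = \sqrt{\left(35 - 539\right) - 439} = \sqrt{-504 - 439} = \sqrt{-943} = i \sqrt{943}$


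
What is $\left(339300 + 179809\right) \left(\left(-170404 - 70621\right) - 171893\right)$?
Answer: $-214349450062$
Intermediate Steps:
$\left(339300 + 179809\right) \left(\left(-170404 - 70621\right) - 171893\right) = 519109 \left(\left(-170404 - 70621\right) - 171893\right) = 519109 \left(-241025 - 171893\right) = 519109 \left(-412918\right) = -214349450062$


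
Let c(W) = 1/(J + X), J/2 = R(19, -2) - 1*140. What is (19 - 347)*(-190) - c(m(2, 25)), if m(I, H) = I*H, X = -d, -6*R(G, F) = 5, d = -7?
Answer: 51351683/824 ≈ 62320.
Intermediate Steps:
R(G, F) = -⅚ (R(G, F) = -⅙*5 = -⅚)
J = -845/3 (J = 2*(-⅚ - 1*140) = 2*(-⅚ - 140) = 2*(-845/6) = -845/3 ≈ -281.67)
X = 7 (X = -1*(-7) = 7)
m(I, H) = H*I
c(W) = -3/824 (c(W) = 1/(-845/3 + 7) = 1/(-824/3) = -3/824)
(19 - 347)*(-190) - c(m(2, 25)) = (19 - 347)*(-190) - 1*(-3/824) = -328*(-190) + 3/824 = 62320 + 3/824 = 51351683/824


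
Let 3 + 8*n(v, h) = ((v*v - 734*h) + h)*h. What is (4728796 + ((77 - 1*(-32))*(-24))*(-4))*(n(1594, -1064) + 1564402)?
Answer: -4171450040193085/2 ≈ -2.0857e+15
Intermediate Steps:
n(v, h) = -3/8 + h*(v² - 733*h)/8 (n(v, h) = -3/8 + (((v*v - 734*h) + h)*h)/8 = -3/8 + (((v² - 734*h) + h)*h)/8 = -3/8 + ((v² - 733*h)*h)/8 = -3/8 + (h*(v² - 733*h))/8 = -3/8 + h*(v² - 733*h)/8)
(4728796 + ((77 - 1*(-32))*(-24))*(-4))*(n(1594, -1064) + 1564402) = (4728796 + ((77 - 1*(-32))*(-24))*(-4))*((-3/8 - 733/8*(-1064)² + (⅛)*(-1064)*1594²) + 1564402) = (4728796 + ((77 + 32)*(-24))*(-4))*((-3/8 - 733/8*1132096 + (⅛)*(-1064)*2540836) + 1564402) = (4728796 + (109*(-24))*(-4))*((-3/8 - 103728296 - 337931188) + 1564402) = (4728796 - 2616*(-4))*(-3533275875/8 + 1564402) = (4728796 + 10464)*(-3520760659/8) = 4739260*(-3520760659/8) = -4171450040193085/2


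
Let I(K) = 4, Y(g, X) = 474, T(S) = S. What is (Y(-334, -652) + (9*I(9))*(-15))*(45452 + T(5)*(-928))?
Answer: -2693592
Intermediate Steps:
(Y(-334, -652) + (9*I(9))*(-15))*(45452 + T(5)*(-928)) = (474 + (9*4)*(-15))*(45452 + 5*(-928)) = (474 + 36*(-15))*(45452 - 4640) = (474 - 540)*40812 = -66*40812 = -2693592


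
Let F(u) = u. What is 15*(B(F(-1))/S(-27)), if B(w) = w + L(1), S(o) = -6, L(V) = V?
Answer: 0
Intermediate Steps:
B(w) = 1 + w (B(w) = w + 1 = 1 + w)
15*(B(F(-1))/S(-27)) = 15*((1 - 1)/(-6)) = 15*(0*(-⅙)) = 15*0 = 0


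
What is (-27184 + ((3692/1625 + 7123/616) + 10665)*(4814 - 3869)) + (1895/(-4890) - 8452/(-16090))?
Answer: 17420949712036273/1730962200 ≈ 1.0064e+7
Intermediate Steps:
(-27184 + ((3692/1625 + 7123/616) + 10665)*(4814 - 3869)) + (1895/(-4890) - 8452/(-16090)) = (-27184 + ((3692*(1/1625) + 7123*(1/616)) + 10665)*945) + (1895*(-1/4890) - 8452*(-1/16090)) = (-27184 + ((284/125 + 7123/616) + 10665)*945) + (-379/978 + 4226/8045) = (-27184 + (1065319/77000 + 10665)*945) + 1083973/7868010 = (-27184 + (822270319/77000)*945) + 1083973/7868010 = (-27184 + 22201298613/2200) + 1083973/7868010 = 22141493813/2200 + 1083973/7868010 = 17420949712036273/1730962200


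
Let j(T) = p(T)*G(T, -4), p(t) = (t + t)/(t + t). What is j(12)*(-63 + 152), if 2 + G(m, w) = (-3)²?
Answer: 623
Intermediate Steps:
G(m, w) = 7 (G(m, w) = -2 + (-3)² = -2 + 9 = 7)
p(t) = 1 (p(t) = (2*t)/((2*t)) = (2*t)*(1/(2*t)) = 1)
j(T) = 7 (j(T) = 1*7 = 7)
j(12)*(-63 + 152) = 7*(-63 + 152) = 7*89 = 623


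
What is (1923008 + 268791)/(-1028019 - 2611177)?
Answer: -2191799/3639196 ≈ -0.60228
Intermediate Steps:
(1923008 + 268791)/(-1028019 - 2611177) = 2191799/(-3639196) = 2191799*(-1/3639196) = -2191799/3639196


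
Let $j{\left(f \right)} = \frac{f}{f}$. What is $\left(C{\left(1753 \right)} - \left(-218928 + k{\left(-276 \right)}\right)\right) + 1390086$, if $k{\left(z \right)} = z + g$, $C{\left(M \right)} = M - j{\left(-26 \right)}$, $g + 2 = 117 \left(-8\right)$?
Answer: $1611980$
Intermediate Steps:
$j{\left(f \right)} = 1$
$g = -938$ ($g = -2 + 117 \left(-8\right) = -2 - 936 = -938$)
$C{\left(M \right)} = -1 + M$ ($C{\left(M \right)} = M - 1 = -1 + M$)
$k{\left(z \right)} = -938 + z$ ($k{\left(z \right)} = z - 938 = -938 + z$)
$\left(C{\left(1753 \right)} - \left(-218928 + k{\left(-276 \right)}\right)\right) + 1390086 = \left(\left(-1 + 1753\right) + \left(218928 - \left(-938 - 276\right)\right)\right) + 1390086 = \left(1752 + \left(218928 - -1214\right)\right) + 1390086 = \left(1752 + \left(218928 + 1214\right)\right) + 1390086 = \left(1752 + 220142\right) + 1390086 = 221894 + 1390086 = 1611980$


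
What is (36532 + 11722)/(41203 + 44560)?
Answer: 48254/85763 ≈ 0.56264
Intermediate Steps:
(36532 + 11722)/(41203 + 44560) = 48254/85763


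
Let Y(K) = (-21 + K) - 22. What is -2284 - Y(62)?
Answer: -2303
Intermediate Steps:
Y(K) = -43 + K
-2284 - Y(62) = -2284 - (-43 + 62) = -2284 - 1*19 = -2284 - 19 = -2303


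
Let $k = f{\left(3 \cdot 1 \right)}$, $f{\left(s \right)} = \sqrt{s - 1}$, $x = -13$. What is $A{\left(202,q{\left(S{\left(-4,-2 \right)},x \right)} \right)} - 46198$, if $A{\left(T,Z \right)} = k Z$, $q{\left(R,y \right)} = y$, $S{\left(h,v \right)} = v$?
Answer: $-46198 - 13 \sqrt{2} \approx -46216.0$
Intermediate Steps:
$f{\left(s \right)} = \sqrt{-1 + s}$
$k = \sqrt{2}$ ($k = \sqrt{-1 + 3 \cdot 1} = \sqrt{-1 + 3} = \sqrt{2} \approx 1.4142$)
$A{\left(T,Z \right)} = Z \sqrt{2}$ ($A{\left(T,Z \right)} = \sqrt{2} Z = Z \sqrt{2}$)
$A{\left(202,q{\left(S{\left(-4,-2 \right)},x \right)} \right)} - 46198 = - 13 \sqrt{2} - 46198 = -46198 - 13 \sqrt{2}$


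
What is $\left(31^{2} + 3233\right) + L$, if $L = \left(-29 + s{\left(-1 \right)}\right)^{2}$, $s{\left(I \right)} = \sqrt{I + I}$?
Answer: $5033 - 58 i \sqrt{2} \approx 5033.0 - 82.024 i$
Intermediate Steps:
$s{\left(I \right)} = \sqrt{2} \sqrt{I}$ ($s{\left(I \right)} = \sqrt{2 I} = \sqrt{2} \sqrt{I}$)
$L = \left(-29 + i \sqrt{2}\right)^{2}$ ($L = \left(-29 + \sqrt{2} \sqrt{-1}\right)^{2} = \left(-29 + \sqrt{2} i\right)^{2} = \left(-29 + i \sqrt{2}\right)^{2} \approx 839.0 - 82.024 i$)
$\left(31^{2} + 3233\right) + L = \left(31^{2} + 3233\right) + \left(29 - i \sqrt{2}\right)^{2} = \left(961 + 3233\right) + \left(29 - i \sqrt{2}\right)^{2} = 4194 + \left(29 - i \sqrt{2}\right)^{2}$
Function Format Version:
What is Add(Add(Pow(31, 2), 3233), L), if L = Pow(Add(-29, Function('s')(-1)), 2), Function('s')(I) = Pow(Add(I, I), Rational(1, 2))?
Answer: Add(5033, Mul(-58, I, Pow(2, Rational(1, 2)))) ≈ Add(5033.0, Mul(-82.024, I))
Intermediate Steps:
Function('s')(I) = Mul(Pow(2, Rational(1, 2)), Pow(I, Rational(1, 2))) (Function('s')(I) = Pow(Mul(2, I), Rational(1, 2)) = Mul(Pow(2, Rational(1, 2)), Pow(I, Rational(1, 2))))
L = Pow(Add(-29, Mul(I, Pow(2, Rational(1, 2)))), 2) (L = Pow(Add(-29, Mul(Pow(2, Rational(1, 2)), Pow(-1, Rational(1, 2)))), 2) = Pow(Add(-29, Mul(Pow(2, Rational(1, 2)), I)), 2) = Pow(Add(-29, Mul(I, Pow(2, Rational(1, 2)))), 2) ≈ Add(839.00, Mul(-82.024, I)))
Add(Add(Pow(31, 2), 3233), L) = Add(Add(Pow(31, 2), 3233), Pow(Add(29, Mul(-1, I, Pow(2, Rational(1, 2)))), 2)) = Add(Add(961, 3233), Pow(Add(29, Mul(-1, I, Pow(2, Rational(1, 2)))), 2)) = Add(4194, Pow(Add(29, Mul(-1, I, Pow(2, Rational(1, 2)))), 2))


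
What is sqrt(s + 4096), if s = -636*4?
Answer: 4*sqrt(97) ≈ 39.395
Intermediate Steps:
s = -2544
sqrt(s + 4096) = sqrt(-2544 + 4096) = sqrt(1552) = 4*sqrt(97)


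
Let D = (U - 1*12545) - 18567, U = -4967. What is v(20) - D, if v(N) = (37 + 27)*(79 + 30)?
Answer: 43055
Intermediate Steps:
D = -36079 (D = (-4967 - 1*12545) - 18567 = (-4967 - 12545) - 18567 = -17512 - 18567 = -36079)
v(N) = 6976 (v(N) = 64*109 = 6976)
v(20) - D = 6976 - 1*(-36079) = 6976 + 36079 = 43055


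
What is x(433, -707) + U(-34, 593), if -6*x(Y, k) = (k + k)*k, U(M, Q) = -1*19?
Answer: -499906/3 ≈ -1.6664e+5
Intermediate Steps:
U(M, Q) = -19
x(Y, k) = -k²/3 (x(Y, k) = -(k + k)*k/6 = -2*k*k/6 = -k²/3)
x(433, -707) + U(-34, 593) = -⅓*(-707)² - 19 = -⅓*499849 - 19 = -499849/3 - 19 = -499906/3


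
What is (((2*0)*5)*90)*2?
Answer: 0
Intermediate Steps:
(((2*0)*5)*90)*2 = ((0*5)*90)*2 = (0*90)*2 = 0*2 = 0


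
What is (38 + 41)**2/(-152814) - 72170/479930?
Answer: -1402382951/7334002302 ≈ -0.19122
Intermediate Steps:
(38 + 41)**2/(-152814) - 72170/479930 = 79**2*(-1/152814) - 72170*1/479930 = 6241*(-1/152814) - 7217/47993 = -6241/152814 - 7217/47993 = -1402382951/7334002302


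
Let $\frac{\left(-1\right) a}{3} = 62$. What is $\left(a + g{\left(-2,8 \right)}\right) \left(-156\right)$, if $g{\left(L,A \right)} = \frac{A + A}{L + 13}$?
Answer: $\frac{316680}{11} \approx 28789.0$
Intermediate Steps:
$a = -186$ ($a = \left(-3\right) 62 = -186$)
$g{\left(L,A \right)} = \frac{2 A}{13 + L}$
$\left(a + g{\left(-2,8 \right)}\right) \left(-156\right) = \left(-186 + 2 \cdot 8 \frac{1}{13 - 2}\right) \left(-156\right) = \left(-186 + 2 \cdot 8 \cdot \frac{1}{11}\right) \left(-156\right) = \left(-186 + \frac{16}{11}\right) \left(-156\right) = \left(- \frac{2030}{11}\right) \left(-156\right) = \frac{316680}{11}$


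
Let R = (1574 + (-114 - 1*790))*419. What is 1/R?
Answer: 1/280730 ≈ 3.5621e-6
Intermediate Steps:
R = 280730 (R = (1574 + (-114 - 790))*419 = (1574 - 904)*419 = 670*419 = 280730)
1/R = 1/280730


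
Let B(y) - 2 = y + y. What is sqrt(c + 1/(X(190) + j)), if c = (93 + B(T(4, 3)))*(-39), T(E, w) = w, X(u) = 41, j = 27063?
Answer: I*sqrt(1494677170)/616 ≈ 62.761*I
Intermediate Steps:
B(y) = 2 + 2*y (B(y) = 2 + (y + y) = 2 + 2*y)
c = -3939 (c = (93 + (2 + 2*3))*(-39) = (93 + (2 + 6))*(-39) = (93 + 8)*(-39) = 101*(-39) = -3939)
sqrt(c + 1/(X(190) + j)) = sqrt(-3939 + 1/(41 + 27063)) = sqrt(-3939 + 1/27104) = sqrt(-106762655/27104) = I*sqrt(1494677170)/616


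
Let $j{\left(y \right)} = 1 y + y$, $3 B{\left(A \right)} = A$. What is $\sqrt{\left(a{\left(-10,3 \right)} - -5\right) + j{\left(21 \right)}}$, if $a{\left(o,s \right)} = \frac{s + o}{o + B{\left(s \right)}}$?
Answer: $\frac{\sqrt{430}}{3} \approx 6.9121$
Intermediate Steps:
$B{\left(A \right)} = \frac{A}{3}$
$a{\left(o,s \right)} = \frac{o + s}{o + \frac{s}{3}}$ ($a{\left(o,s \right)} = \frac{s + o}{o + \frac{s}{3}} = \frac{o + s}{o + \frac{s}{3}}$)
$j{\left(y \right)} = 2 y$ ($j{\left(y \right)} = y + y = 2 y$)
$\sqrt{\left(a{\left(-10,3 \right)} - -5\right) + j{\left(21 \right)}} = \sqrt{\left(\frac{3 \left(-10 + 3\right)}{3 + 3 \left(-10\right)} - -5\right) + 2 \cdot 21} = \sqrt{\left(3 \frac{1}{3 - 30} \left(-7\right) + 5\right) + 42} = \sqrt{\left(3 \frac{1}{-27} \left(-7\right) + 5\right) + 42} = \sqrt{\left(3 \left(- \frac{1}{27}\right) \left(-7\right) + 5\right) + 42} = \sqrt{\left(\frac{7}{9} + 5\right) + 42} = \sqrt{\frac{52}{9} + 42} = \sqrt{\frac{430}{9}} = \frac{\sqrt{430}}{3}$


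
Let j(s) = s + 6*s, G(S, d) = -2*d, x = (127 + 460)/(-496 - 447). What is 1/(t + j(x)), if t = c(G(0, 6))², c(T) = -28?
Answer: 943/735203 ≈ 0.0012826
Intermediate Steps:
x = -587/943 (x = 587/(-943) = 587*(-1/943) = -587/943 ≈ -0.62248)
t = 784 (t = (-28)² = 784)
j(s) = 7*s
1/(t + j(x)) = 1/(784 + 7*(-587/943)) = 1/(784 - 4109/943) = 1/(735203/943) = 943/735203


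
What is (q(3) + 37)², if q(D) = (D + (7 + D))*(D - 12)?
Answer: 6400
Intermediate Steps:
q(D) = (-12 + D)*(7 + 2*D) (q(D) = (7 + 2*D)*(-12 + D) = (-12 + D)*(7 + 2*D))
(q(3) + 37)² = ((-84 - 17*3 + 2*3²) + 37)² = ((-84 - 51 + 2*9) + 37)² = ((-84 - 51 + 18) + 37)² = (-117 + 37)² = (-80)² = 6400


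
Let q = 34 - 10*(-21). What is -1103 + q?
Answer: -859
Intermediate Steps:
q = 244 (q = 34 + 210 = 244)
-1103 + q = -1103 + 244 = -859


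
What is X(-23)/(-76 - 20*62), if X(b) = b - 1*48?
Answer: 71/1316 ≈ 0.053951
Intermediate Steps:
X(b) = -48 + b (X(b) = b - 48 = -48 + b)
X(-23)/(-76 - 20*62) = (-48 - 23)/(-76 - 20*62) = -71/(-76 - 1240) = -71/(-1316) = -71*(-1/1316) = 71/1316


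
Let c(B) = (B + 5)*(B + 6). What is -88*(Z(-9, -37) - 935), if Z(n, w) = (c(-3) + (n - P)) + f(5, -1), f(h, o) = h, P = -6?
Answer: 81576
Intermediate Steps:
c(B) = (5 + B)*(6 + B)
Z(n, w) = 17 + n (Z(n, w) = ((30 + (-3)² + 11*(-3)) + (n - 1*(-6))) + 5 = ((30 + 9 - 33) + (n + 6)) + 5 = (6 + (6 + n)) + 5 = (12 + n) + 5 = 17 + n)
-88*(Z(-9, -37) - 935) = -88*((17 - 9) - 935) = -88*(8 - 935) = -88*(-927) = 81576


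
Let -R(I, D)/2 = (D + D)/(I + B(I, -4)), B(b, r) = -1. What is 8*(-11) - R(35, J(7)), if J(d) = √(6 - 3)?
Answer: -88 + 2*√3/17 ≈ -87.796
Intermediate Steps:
J(d) = √3
R(I, D) = -4*D/(-1 + I) (R(I, D) = -2*(D + D)/(I - 1) = -2*2*D/(-1 + I) = -4*D/(-1 + I))
8*(-11) - R(35, J(7)) = 8*(-11) - (-4)*√3/(-1 + 35) = -88 - (-4)*√3/34 = -88 - (-2)*√3/17 = -88 + 2*√3/17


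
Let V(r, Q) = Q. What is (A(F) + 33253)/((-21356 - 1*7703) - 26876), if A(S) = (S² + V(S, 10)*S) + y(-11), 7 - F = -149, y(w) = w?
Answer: -59138/55935 ≈ -1.0573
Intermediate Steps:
F = 156 (F = 7 - 1*(-149) = 7 + 149 = 156)
A(S) = -11 + S² + 10*S (A(S) = (S² + 10*S) - 11 = -11 + S² + 10*S)
(A(F) + 33253)/((-21356 - 1*7703) - 26876) = ((-11 + 156² + 10*156) + 33253)/((-21356 - 1*7703) - 26876) = ((-11 + 24336 + 1560) + 33253)/((-21356 - 7703) - 26876) = (25885 + 33253)/(-29059 - 26876) = 59138/(-55935) = 59138*(-1/55935) = -59138/55935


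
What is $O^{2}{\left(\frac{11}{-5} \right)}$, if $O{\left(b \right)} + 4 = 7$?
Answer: $9$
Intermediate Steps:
$O{\left(b \right)} = 3$ ($O{\left(b \right)} = -4 + 7 = 3$)
$O^{2}{\left(\frac{11}{-5} \right)} = 3^{2} = 9$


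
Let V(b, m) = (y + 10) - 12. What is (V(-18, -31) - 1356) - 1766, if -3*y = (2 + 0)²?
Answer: -9376/3 ≈ -3125.3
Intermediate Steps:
y = -4/3 (y = -(2 + 0)²/3 = -⅓*2² = -⅓*4 = -4/3 ≈ -1.3333)
V(b, m) = -10/3 (V(b, m) = (-4/3 + 10) - 12 = 26/3 - 12 = -10/3)
(V(-18, -31) - 1356) - 1766 = (-10/3 - 1356) - 1766 = -4078/3 - 1766 = -9376/3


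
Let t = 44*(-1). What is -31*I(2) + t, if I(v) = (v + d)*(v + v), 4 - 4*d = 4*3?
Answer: -44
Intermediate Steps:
t = -44
d = -2 (d = 1 - 3 = -2)
I(v) = 2*v*(-2 + v) (I(v) = (v - 2)*(v + v) = (-2 + v)*(2*v) = 2*v*(-2 + v))
-31*I(2) + t = -62*2*(-2 + 2) - 44 = -62*2*0 - 44 = -31*0 - 44 = 0 - 44 = -44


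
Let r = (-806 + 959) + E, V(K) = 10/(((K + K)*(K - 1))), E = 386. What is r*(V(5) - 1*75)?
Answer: -161161/4 ≈ -40290.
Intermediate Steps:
V(K) = 5/(K*(-1 + K)) (V(K) = 10/(((2*K)*(-1 + K))) = 10/((2*K*(-1 + K))) = 10*(1/(2*K*(-1 + K))) = 5/(K*(-1 + K)))
r = 539 (r = (-806 + 959) + 386 = 153 + 386 = 539)
r*(V(5) - 1*75) = 539*(5/(5*(-1 + 5)) - 1*75) = 539*(5*(⅕)/4 - 75) = 539*(5*(⅕)*(¼) - 75) = 539*(¼ - 75) = 539*(-299/4) = -161161/4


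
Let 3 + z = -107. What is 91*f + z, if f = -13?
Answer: -1293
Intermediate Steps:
z = -110 (z = -3 - 107 = -110)
91*f + z = 91*(-13) - 110 = -1183 - 110 = -1293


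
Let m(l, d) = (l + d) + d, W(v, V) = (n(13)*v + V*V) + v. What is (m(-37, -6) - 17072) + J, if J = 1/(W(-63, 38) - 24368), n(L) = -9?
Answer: -383852821/22420 ≈ -17121.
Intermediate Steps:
W(v, V) = V² - 8*v (W(v, V) = (-9*v + V*V) + v = (-9*v + V²) + v = (V² - 9*v) + v = V² - 8*v)
m(l, d) = l + 2*d (m(l, d) = (d + l) + d = l + 2*d)
J = -1/22420 (J = 1/((38² - 8*(-63)) - 24368) = 1/((1444 + 504) - 24368) = 1/(1948 - 24368) = 1/(-22420) = -1/22420 ≈ -4.4603e-5)
(m(-37, -6) - 17072) + J = ((-37 + 2*(-6)) - 17072) - 1/22420 = ((-37 - 12) - 17072) - 1/22420 = (-49 - 17072) - 1/22420 = -17121 - 1/22420 = -383852821/22420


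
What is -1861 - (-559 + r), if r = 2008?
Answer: -3310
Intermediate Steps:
-1861 - (-559 + r) = -1861 - (-559 + 2008) = -1861 - 1*1449 = -1861 - 1449 = -3310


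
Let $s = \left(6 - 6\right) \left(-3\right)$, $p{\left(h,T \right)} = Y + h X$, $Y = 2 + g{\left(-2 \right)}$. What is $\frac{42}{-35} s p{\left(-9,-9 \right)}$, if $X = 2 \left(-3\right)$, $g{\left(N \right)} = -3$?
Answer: $0$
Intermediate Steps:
$X = -6$
$Y = -1$ ($Y = 2 - 3 = -1$)
$p{\left(h,T \right)} = -1 - 6 h$ ($p{\left(h,T \right)} = -1 + h \left(-6\right) = -1 - 6 h$)
$s = 0$ ($s = 0 \left(-3\right) = 0$)
$\frac{42}{-35} s p{\left(-9,-9 \right)} = \frac{42}{-35} \cdot 0 \left(-1 - -54\right) = 42 \left(- \frac{1}{35}\right) 0 \left(-1 + 54\right) = \left(- \frac{6}{5}\right) 0 \cdot 53 = 0 \cdot 53 = 0$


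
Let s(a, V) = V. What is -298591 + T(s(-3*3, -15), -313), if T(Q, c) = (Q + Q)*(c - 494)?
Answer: -274381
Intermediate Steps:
T(Q, c) = 2*Q*(-494 + c) (T(Q, c) = (2*Q)*(-494 + c) = 2*Q*(-494 + c))
-298591 + T(s(-3*3, -15), -313) = -298591 + 2*(-15)*(-494 - 313) = -298591 + 2*(-15)*(-807) = -298591 + 24210 = -274381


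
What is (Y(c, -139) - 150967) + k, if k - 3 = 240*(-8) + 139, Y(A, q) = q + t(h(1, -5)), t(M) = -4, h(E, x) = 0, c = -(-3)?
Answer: -152888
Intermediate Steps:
c = 3 (c = -1*(-3) = 3)
Y(A, q) = -4 + q (Y(A, q) = q - 4 = -4 + q)
k = -1778 (k = 3 + (240*(-8) + 139) = 3 + (-1920 + 139) = 3 - 1781 = -1778)
(Y(c, -139) - 150967) + k = ((-4 - 139) - 150967) - 1778 = (-143 - 150967) - 1778 = -151110 - 1778 = -152888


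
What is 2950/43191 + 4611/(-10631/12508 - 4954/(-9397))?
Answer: -23407951274457626/1638445186125 ≈ -14287.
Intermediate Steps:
2950/43191 + 4611/(-10631/12508 - 4954/(-9397)) = 2950*(1/43191) + 4611/(-10631*1/12508 - 4954*(-1/9397)) = 2950/43191 + 4611/(-10631/12508 + 4954/9397) = 2950/43191 + 4611/(-37934875/117537676) = 2950/43191 + 4611*(-117537676/37934875) = 2950/43191 - 541966224036/37934875 = -23407951274457626/1638445186125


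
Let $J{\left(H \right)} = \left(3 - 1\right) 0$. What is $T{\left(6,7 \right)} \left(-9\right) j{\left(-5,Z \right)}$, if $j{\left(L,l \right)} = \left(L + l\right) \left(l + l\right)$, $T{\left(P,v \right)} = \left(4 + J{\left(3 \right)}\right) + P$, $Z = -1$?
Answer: $-1080$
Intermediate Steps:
$J{\left(H \right)} = 0$ ($J{\left(H \right)} = 2 \cdot 0 = 0$)
$T{\left(P,v \right)} = 4 + P$ ($T{\left(P,v \right)} = \left(4 + 0\right) + P = 4 + P$)
$j{\left(L,l \right)} = 2 l \left(L + l\right)$ ($j{\left(L,l \right)} = \left(L + l\right) 2 l = 2 l \left(L + l\right)$)
$T{\left(6,7 \right)} \left(-9\right) j{\left(-5,Z \right)} = \left(4 + 6\right) \left(-9\right) 2 \left(-1\right) \left(-5 - 1\right) = 10 \left(-9\right) 2 \left(-1\right) \left(-6\right) = \left(-90\right) 12 = -1080$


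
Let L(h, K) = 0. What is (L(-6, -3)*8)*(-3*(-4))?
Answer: 0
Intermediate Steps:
(L(-6, -3)*8)*(-3*(-4)) = (0*8)*(-3*(-4)) = 0*12 = 0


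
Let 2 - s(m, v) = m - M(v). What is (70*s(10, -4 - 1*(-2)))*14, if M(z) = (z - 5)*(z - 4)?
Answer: 33320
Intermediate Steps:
M(z) = (-5 + z)*(-4 + z)
s(m, v) = 22 + v² - m - 9*v (s(m, v) = 2 - (m - (20 + v² - 9*v)) = 2 - (m + (-20 - v² + 9*v)) = 2 - (-20 + m - v² + 9*v) = 2 + (20 + v² - m - 9*v) = 22 + v² - m - 9*v)
(70*s(10, -4 - 1*(-2)))*14 = (70*(22 + (-4 - 1*(-2))² - 1*10 - 9*(-4 - 1*(-2))))*14 = (70*(22 + (-4 + 2)² - 10 - 9*(-4 + 2)))*14 = (70*(22 + (-2)² - 10 - 9*(-2)))*14 = (70*(22 + 4 - 10 + 18))*14 = (70*34)*14 = 2380*14 = 33320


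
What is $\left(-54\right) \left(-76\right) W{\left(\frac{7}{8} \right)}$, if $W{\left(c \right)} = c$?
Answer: $3591$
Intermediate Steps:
$\left(-54\right) \left(-76\right) W{\left(\frac{7}{8} \right)} = \left(-54\right) \left(-76\right) \frac{7}{8} = 4104 \cdot 7 \cdot \frac{1}{8} = 4104 \cdot \frac{7}{8} = 3591$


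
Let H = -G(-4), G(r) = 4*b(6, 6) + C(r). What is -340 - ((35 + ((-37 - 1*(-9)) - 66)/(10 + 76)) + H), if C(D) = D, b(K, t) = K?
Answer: -15218/43 ≈ -353.91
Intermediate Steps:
G(r) = 24 + r (G(r) = 4*6 + r = 24 + r)
H = -20 (H = -(24 - 4) = -1*20 = -20)
-340 - ((35 + ((-37 - 1*(-9)) - 66)/(10 + 76)) + H) = -340 - ((35 + ((-37 - 1*(-9)) - 66)/(10 + 76)) - 20) = -340 - ((35 + ((-37 + 9) - 66)/86) - 20) = -340 - ((35 + (-28 - 66)*(1/86)) - 20) = -340 - ((35 - 94*1/86) - 20) = -340 - ((35 - 47/43) - 20) = -340 - (1458/43 - 20) = -340 - 1*598/43 = -340 - 598/43 = -15218/43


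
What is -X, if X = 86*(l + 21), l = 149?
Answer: -14620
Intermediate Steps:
X = 14620 (X = 86*(149 + 21) = 86*170 = 14620)
-X = -1*14620 = -14620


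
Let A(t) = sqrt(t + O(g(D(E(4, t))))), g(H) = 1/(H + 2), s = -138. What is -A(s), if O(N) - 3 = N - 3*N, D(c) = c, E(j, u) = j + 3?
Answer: -I*sqrt(1217)/3 ≈ -11.629*I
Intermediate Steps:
E(j, u) = 3 + j
g(H) = 1/(2 + H)
O(N) = 3 - 2*N (O(N) = 3 + (N - 3*N) = 3 - 2*N)
A(t) = sqrt(25/9 + t) (A(t) = sqrt(t + (3 - 2/(2 + (3 + 4)))) = sqrt(t + (3 - 2/(2 + 7))) = sqrt(t + (3 - 2/9)) = sqrt(t + 25/9) = sqrt(25/9 + t))
-A(s) = -sqrt(25 + 9*(-138))/3 = -sqrt(25 - 1242)/3 = -sqrt(-1217)/3 = -I*sqrt(1217)/3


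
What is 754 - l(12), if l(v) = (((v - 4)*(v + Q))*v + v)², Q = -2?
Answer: -944030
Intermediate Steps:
l(v) = (v + v*(-4 + v)*(-2 + v))² (l(v) = (((v - 4)*(v - 2))*v + v)² = (((-4 + v)*(-2 + v))*v + v)² = (v*(-4 + v)*(-2 + v) + v)² = (v + v*(-4 + v)*(-2 + v))²)
754 - l(12) = 754 - 12²*(9 + 12² - 6*12)² = 754 - 144*(9 + 144 - 72)² = 754 - 144*81² = 754 - 144*6561 = 754 - 1*944784 = 754 - 944784 = -944030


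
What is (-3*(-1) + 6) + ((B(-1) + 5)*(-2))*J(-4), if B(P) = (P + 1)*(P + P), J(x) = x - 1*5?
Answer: 99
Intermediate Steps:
J(x) = -5 + x (J(x) = x - 5 = -5 + x)
B(P) = 2*P*(1 + P) (B(P) = (1 + P)*(2*P) = 2*P*(1 + P))
(-3*(-1) + 6) + ((B(-1) + 5)*(-2))*J(-4) = (-3*(-1) + 6) + ((2*(-1)*(1 - 1) + 5)*(-2))*(-5 - 4) = (3 + 6) + ((2*(-1)*0 + 5)*(-2))*(-9) = 9 + ((0 + 5)*(-2))*(-9) = 9 + (5*(-2))*(-9) = 9 - 10*(-9) = 9 + 90 = 99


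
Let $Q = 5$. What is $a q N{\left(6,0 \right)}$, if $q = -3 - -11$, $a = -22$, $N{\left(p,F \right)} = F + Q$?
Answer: $-880$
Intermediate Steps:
$N{\left(p,F \right)} = 5 + F$ ($N{\left(p,F \right)} = F + 5 = 5 + F$)
$q = 8$ ($q = -3 + 11 = 8$)
$a q N{\left(6,0 \right)} = \left(-22\right) 8 \left(5 + 0\right) = \left(-176\right) 5 = -880$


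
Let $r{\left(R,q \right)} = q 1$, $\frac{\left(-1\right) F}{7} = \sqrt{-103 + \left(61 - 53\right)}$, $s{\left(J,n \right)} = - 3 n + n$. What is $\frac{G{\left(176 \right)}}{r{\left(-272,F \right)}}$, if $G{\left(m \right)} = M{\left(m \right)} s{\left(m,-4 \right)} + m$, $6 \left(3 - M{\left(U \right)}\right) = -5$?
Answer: $\frac{124 i \sqrt{95}}{399} \approx 3.0291 i$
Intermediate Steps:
$s{\left(J,n \right)} = - 2 n$
$F = - 7 i \sqrt{95}$ ($F = - 7 \sqrt{-103 + \left(61 - 53\right)} = - 7 \sqrt{-103 + 8} = - 7 \sqrt{-95} = - 7 i \sqrt{95} \approx - 68.228 i$)
$r{\left(R,q \right)} = q$
$M{\left(U \right)} = \frac{23}{6}$ ($M{\left(U \right)} = 3 - - \frac{5}{6} = 3 + \frac{5}{6} = \frac{23}{6}$)
$G{\left(m \right)} = \frac{92}{3} + m$ ($G{\left(m \right)} = \frac{23 \left(\left(-2\right) \left(-4\right)\right)}{6} + m = \frac{23}{6} \cdot 8 + m = \frac{92}{3} + m$)
$\frac{G{\left(176 \right)}}{r{\left(-272,F \right)}} = \frac{\frac{92}{3} + 176}{\left(-7\right) i \sqrt{95}} = \frac{620 \frac{i \sqrt{95}}{665}}{3} = \frac{124 i \sqrt{95}}{399}$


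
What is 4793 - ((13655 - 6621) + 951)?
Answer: -3192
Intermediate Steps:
4793 - ((13655 - 6621) + 951) = 4793 - (7034 + 951) = 4793 - 1*7985 = 4793 - 7985 = -3192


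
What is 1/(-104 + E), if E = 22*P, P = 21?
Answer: 1/358 ≈ 0.0027933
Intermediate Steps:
E = 462 (E = 22*21 = 462)
1/(-104 + E) = 1/(-104 + 462) = 1/358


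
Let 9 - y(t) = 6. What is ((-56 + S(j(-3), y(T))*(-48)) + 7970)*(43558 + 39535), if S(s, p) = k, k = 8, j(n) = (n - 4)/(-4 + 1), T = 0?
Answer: 625690290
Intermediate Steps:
j(n) = 4/3 - n/3 (j(n) = (-4 + n)/(-3) = (-4 + n)*(-1/3) = 4/3 - n/3)
y(t) = 3 (y(t) = 9 - 1*6 = 9 - 6 = 3)
S(s, p) = 8
((-56 + S(j(-3), y(T))*(-48)) + 7970)*(43558 + 39535) = ((-56 + 8*(-48)) + 7970)*(43558 + 39535) = ((-56 - 384) + 7970)*83093 = (-440 + 7970)*83093 = 7530*83093 = 625690290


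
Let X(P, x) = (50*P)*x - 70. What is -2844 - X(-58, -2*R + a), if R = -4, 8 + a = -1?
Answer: -5674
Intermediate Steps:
a = -9 (a = -8 - 1 = -9)
X(P, x) = -70 + 50*P*x (X(P, x) = 50*P*x - 70 = -70 + 50*P*x)
-2844 - X(-58, -2*R + a) = -2844 - (-70 + 50*(-58)*(-2*(-4) - 9)) = -2844 - (-70 + 50*(-58)*(8 - 9)) = -2844 - (-70 + 50*(-58)*(-1)) = -2844 - (-70 + 2900) = -2844 - 1*2830 = -2844 - 2830 = -5674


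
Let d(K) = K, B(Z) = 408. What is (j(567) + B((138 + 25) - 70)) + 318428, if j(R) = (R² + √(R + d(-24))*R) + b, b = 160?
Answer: 640485 + 567*√543 ≈ 6.5370e+5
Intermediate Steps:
j(R) = 160 + R² + R*√(-24 + R) (j(R) = (R² + √(R - 24)*R) + 160 = (R² + √(-24 + R)*R) + 160 = (R² + R*√(-24 + R)) + 160 = 160 + R² + R*√(-24 + R))
(j(567) + B((138 + 25) - 70)) + 318428 = ((160 + 567² + 567*√(-24 + 567)) + 408) + 318428 = ((160 + 321489 + 567*√543) + 408) + 318428 = ((321649 + 567*√543) + 408) + 318428 = (322057 + 567*√543) + 318428 = 640485 + 567*√543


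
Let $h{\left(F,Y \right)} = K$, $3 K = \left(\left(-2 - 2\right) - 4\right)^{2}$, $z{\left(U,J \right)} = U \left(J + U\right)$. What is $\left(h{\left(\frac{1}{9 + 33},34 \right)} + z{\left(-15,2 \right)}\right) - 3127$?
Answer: $- \frac{8732}{3} \approx -2910.7$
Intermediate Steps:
$K = \frac{64}{3}$ ($K = \frac{\left(\left(-2 - 2\right) - 4\right)^{2}}{3} = \frac{\left(-4 - 4\right)^{2}}{3} = \frac{\left(-8\right)^{2}}{3} = \frac{1}{3} \cdot 64 = \frac{64}{3} \approx 21.333$)
$h{\left(F,Y \right)} = \frac{64}{3}$
$\left(h{\left(\frac{1}{9 + 33},34 \right)} + z{\left(-15,2 \right)}\right) - 3127 = \left(\frac{64}{3} - 15 \left(2 - 15\right)\right) - 3127 = \left(\frac{64}{3} - -195\right) - 3127 = \left(\frac{64}{3} + 195\right) - 3127 = \frac{649}{3} - 3127 = - \frac{8732}{3}$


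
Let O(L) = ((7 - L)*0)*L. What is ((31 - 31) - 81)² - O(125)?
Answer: 6561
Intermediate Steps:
O(L) = 0 (O(L) = 0*L = 0)
((31 - 31) - 81)² - O(125) = ((31 - 31) - 81)² - 1*0 = (0 - 81)² + 0 = (-81)² + 0 = 6561 + 0 = 6561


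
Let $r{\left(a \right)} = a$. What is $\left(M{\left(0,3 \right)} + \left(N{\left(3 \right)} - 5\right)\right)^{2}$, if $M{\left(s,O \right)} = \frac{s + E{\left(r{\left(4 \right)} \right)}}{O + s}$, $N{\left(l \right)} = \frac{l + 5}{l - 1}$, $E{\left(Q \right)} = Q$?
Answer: $\frac{1}{9} \approx 0.11111$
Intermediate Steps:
$N{\left(l \right)} = \frac{5 + l}{-1 + l}$
$M{\left(s,O \right)} = \frac{4 + s}{O + s}$ ($M{\left(s,O \right)} = \frac{s + 4}{O + s} = \frac{4 + s}{O + s}$)
$\left(M{\left(0,3 \right)} + \left(N{\left(3 \right)} - 5\right)\right)^{2} = \left(\frac{4 + 0}{3 + 0} - \left(5 - \frac{5 + 3}{-1 + 3}\right)\right)^{2} = \left(\frac{1}{3} \cdot 4 - \left(5 - \frac{1}{2} \cdot 8\right)\right)^{2} = \left(\frac{1}{3} \cdot 4 + \left(\frac{1}{2} \cdot 8 - 5\right)\right)^{2} = \left(\frac{4}{3} + \left(4 - 5\right)\right)^{2} = \left(\frac{4}{3} - 1\right)^{2} = \left(\frac{1}{3}\right)^{2} = \frac{1}{9}$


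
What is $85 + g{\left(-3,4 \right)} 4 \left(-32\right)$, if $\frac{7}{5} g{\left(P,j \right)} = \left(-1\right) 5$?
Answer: $\frac{3795}{7} \approx 542.14$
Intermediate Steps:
$g{\left(P,j \right)} = - \frac{25}{7}$ ($g{\left(P,j \right)} = \frac{5 \left(\left(-1\right) 5\right)}{7} = \frac{5}{7} \left(-5\right) = - \frac{25}{7}$)
$85 + g{\left(-3,4 \right)} 4 \left(-32\right) = 85 + \left(- \frac{25}{7}\right) 4 \left(-32\right) = 85 - - \frac{3200}{7} = 85 + \frac{3200}{7} = \frac{3795}{7}$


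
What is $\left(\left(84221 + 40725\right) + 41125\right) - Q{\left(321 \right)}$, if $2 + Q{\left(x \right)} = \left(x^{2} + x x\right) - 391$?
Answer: $-39618$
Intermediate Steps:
$Q{\left(x \right)} = -393 + 2 x^{2}$ ($Q{\left(x \right)} = -2 - \left(391 - x^{2} - x x\right) = -2 + \left(\left(x^{2} + x^{2}\right) - 391\right) = -2 + \left(2 x^{2} - 391\right) = -2 + \left(-391 + 2 x^{2}\right) = -393 + 2 x^{2}$)
$\left(\left(84221 + 40725\right) + 41125\right) - Q{\left(321 \right)} = \left(\left(84221 + 40725\right) + 41125\right) - \left(-393 + 2 \cdot 321^{2}\right) = \left(124946 + 41125\right) - \left(-393 + 2 \cdot 103041\right) = 166071 - \left(-393 + 206082\right) = 166071 - 205689 = -39618$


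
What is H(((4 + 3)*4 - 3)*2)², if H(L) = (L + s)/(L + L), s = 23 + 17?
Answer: 81/100 ≈ 0.81000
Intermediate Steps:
s = 40
H(L) = (40 + L)/(2*L) (H(L) = (L + 40)/(L + L) = (40 + L)/((2*L)) = (40 + L)*(1/(2*L)) = (40 + L)/(2*L))
H(((4 + 3)*4 - 3)*2)² = ((40 + ((4 + 3)*4 - 3)*2)/(2*((((4 + 3)*4 - 3)*2))))² = ((40 + (7*4 - 3)*2)/(2*(((7*4 - 3)*2))))² = ((40 + (28 - 3)*2)/(2*(((28 - 3)*2))))² = ((40 + 25*2)/(2*((25*2))))² = ((½)*(40 + 50)/50)² = ((½)*(1/50)*90)² = (9/10)² = 81/100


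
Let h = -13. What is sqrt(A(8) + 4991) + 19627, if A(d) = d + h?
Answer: 19627 + 3*sqrt(554) ≈ 19698.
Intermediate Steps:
A(d) = -13 + d (A(d) = d - 13 = -13 + d)
sqrt(A(8) + 4991) + 19627 = sqrt((-13 + 8) + 4991) + 19627 = sqrt(-5 + 4991) + 19627 = sqrt(4986) + 19627 = 3*sqrt(554) + 19627 = 19627 + 3*sqrt(554)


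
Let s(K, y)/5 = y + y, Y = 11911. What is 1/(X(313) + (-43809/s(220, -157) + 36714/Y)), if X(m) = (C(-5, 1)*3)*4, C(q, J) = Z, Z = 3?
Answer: 18700270/1252659699 ≈ 0.014928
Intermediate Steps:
s(K, y) = 10*y (s(K, y) = 5*(y + y) = 5*(2*y) = 10*y)
C(q, J) = 3
X(m) = 36 (X(m) = (3*3)*4 = 9*4 = 36)
1/(X(313) + (-43809/s(220, -157) + 36714/Y)) = 1/(36 + (-43809/(10*(-157)) + 36714/11911)) = 1/(36 + (-43809/(-1570) + 36714*(1/11911))) = 1/(36 + (-43809*(-1/1570) + 36714/11911)) = 1/(36 + (43809/1570 + 36714/11911)) = 1/(36 + 579449979/18700270) = 1/(1252659699/18700270) = 18700270/1252659699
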